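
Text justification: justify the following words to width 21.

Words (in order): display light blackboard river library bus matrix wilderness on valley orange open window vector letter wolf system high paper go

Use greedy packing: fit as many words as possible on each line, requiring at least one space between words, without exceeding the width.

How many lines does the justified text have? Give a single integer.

Line 1: ['display', 'light'] (min_width=13, slack=8)
Line 2: ['blackboard', 'river'] (min_width=16, slack=5)
Line 3: ['library', 'bus', 'matrix'] (min_width=18, slack=3)
Line 4: ['wilderness', 'on', 'valley'] (min_width=20, slack=1)
Line 5: ['orange', 'open', 'window'] (min_width=18, slack=3)
Line 6: ['vector', 'letter', 'wolf'] (min_width=18, slack=3)
Line 7: ['system', 'high', 'paper', 'go'] (min_width=20, slack=1)
Total lines: 7

Answer: 7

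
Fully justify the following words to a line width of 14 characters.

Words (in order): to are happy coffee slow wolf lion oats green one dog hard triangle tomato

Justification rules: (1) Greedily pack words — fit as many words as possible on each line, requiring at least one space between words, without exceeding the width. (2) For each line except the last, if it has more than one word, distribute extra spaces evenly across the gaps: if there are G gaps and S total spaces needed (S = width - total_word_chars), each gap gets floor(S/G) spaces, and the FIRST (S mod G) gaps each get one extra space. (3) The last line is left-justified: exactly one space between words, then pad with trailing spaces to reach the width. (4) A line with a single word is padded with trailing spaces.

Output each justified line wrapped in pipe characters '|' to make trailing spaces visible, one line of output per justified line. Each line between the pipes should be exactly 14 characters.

Line 1: ['to', 'are', 'happy'] (min_width=12, slack=2)
Line 2: ['coffee', 'slow'] (min_width=11, slack=3)
Line 3: ['wolf', 'lion', 'oats'] (min_width=14, slack=0)
Line 4: ['green', 'one', 'dog'] (min_width=13, slack=1)
Line 5: ['hard', 'triangle'] (min_width=13, slack=1)
Line 6: ['tomato'] (min_width=6, slack=8)

Answer: |to  are  happy|
|coffee    slow|
|wolf lion oats|
|green  one dog|
|hard  triangle|
|tomato        |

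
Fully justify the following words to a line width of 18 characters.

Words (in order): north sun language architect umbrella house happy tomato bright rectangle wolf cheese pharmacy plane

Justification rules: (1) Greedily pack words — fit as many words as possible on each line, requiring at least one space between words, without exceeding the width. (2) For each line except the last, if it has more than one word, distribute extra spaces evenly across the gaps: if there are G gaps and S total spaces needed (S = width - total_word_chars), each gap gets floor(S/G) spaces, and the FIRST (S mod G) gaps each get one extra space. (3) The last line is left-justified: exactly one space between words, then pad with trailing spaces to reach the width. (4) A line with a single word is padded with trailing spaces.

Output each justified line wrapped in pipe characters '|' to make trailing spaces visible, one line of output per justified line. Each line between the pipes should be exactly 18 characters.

Line 1: ['north', 'sun', 'language'] (min_width=18, slack=0)
Line 2: ['architect', 'umbrella'] (min_width=18, slack=0)
Line 3: ['house', 'happy', 'tomato'] (min_width=18, slack=0)
Line 4: ['bright', 'rectangle'] (min_width=16, slack=2)
Line 5: ['wolf', 'cheese'] (min_width=11, slack=7)
Line 6: ['pharmacy', 'plane'] (min_width=14, slack=4)

Answer: |north sun language|
|architect umbrella|
|house happy tomato|
|bright   rectangle|
|wolf        cheese|
|pharmacy plane    |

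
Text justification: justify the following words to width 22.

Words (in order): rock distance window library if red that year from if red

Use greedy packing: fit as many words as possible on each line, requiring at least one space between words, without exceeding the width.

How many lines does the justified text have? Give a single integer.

Answer: 3

Derivation:
Line 1: ['rock', 'distance', 'window'] (min_width=20, slack=2)
Line 2: ['library', 'if', 'red', 'that'] (min_width=19, slack=3)
Line 3: ['year', 'from', 'if', 'red'] (min_width=16, slack=6)
Total lines: 3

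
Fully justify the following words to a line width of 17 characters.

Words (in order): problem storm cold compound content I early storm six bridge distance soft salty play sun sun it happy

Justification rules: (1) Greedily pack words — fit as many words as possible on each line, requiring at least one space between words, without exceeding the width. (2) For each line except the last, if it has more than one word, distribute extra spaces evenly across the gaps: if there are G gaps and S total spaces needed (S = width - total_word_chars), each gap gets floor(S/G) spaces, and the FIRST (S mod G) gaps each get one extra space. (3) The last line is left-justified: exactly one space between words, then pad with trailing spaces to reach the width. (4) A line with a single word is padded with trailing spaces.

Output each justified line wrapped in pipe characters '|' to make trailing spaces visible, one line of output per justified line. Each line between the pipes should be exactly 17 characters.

Answer: |problem     storm|
|cold     compound|
|content  I  early|
|storm  six bridge|
|distance     soft|
|salty   play  sun|
|sun it happy     |

Derivation:
Line 1: ['problem', 'storm'] (min_width=13, slack=4)
Line 2: ['cold', 'compound'] (min_width=13, slack=4)
Line 3: ['content', 'I', 'early'] (min_width=15, slack=2)
Line 4: ['storm', 'six', 'bridge'] (min_width=16, slack=1)
Line 5: ['distance', 'soft'] (min_width=13, slack=4)
Line 6: ['salty', 'play', 'sun'] (min_width=14, slack=3)
Line 7: ['sun', 'it', 'happy'] (min_width=12, slack=5)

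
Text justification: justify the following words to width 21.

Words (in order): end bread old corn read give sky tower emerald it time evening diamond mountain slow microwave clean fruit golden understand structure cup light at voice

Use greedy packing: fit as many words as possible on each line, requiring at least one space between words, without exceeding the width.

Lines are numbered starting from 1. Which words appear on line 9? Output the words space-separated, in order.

Answer: at voice

Derivation:
Line 1: ['end', 'bread', 'old', 'corn'] (min_width=18, slack=3)
Line 2: ['read', 'give', 'sky', 'tower'] (min_width=19, slack=2)
Line 3: ['emerald', 'it', 'time'] (min_width=15, slack=6)
Line 4: ['evening', 'diamond'] (min_width=15, slack=6)
Line 5: ['mountain', 'slow'] (min_width=13, slack=8)
Line 6: ['microwave', 'clean', 'fruit'] (min_width=21, slack=0)
Line 7: ['golden', 'understand'] (min_width=17, slack=4)
Line 8: ['structure', 'cup', 'light'] (min_width=19, slack=2)
Line 9: ['at', 'voice'] (min_width=8, slack=13)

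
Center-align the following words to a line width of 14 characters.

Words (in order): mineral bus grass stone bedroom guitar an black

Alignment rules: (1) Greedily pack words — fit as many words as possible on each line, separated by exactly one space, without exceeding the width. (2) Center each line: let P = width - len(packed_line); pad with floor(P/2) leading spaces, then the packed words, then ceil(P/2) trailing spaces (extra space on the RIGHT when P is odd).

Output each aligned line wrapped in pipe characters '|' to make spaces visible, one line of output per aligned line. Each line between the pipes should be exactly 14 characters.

Answer: | mineral bus  |
| grass stone  |
|bedroom guitar|
|   an black   |

Derivation:
Line 1: ['mineral', 'bus'] (min_width=11, slack=3)
Line 2: ['grass', 'stone'] (min_width=11, slack=3)
Line 3: ['bedroom', 'guitar'] (min_width=14, slack=0)
Line 4: ['an', 'black'] (min_width=8, slack=6)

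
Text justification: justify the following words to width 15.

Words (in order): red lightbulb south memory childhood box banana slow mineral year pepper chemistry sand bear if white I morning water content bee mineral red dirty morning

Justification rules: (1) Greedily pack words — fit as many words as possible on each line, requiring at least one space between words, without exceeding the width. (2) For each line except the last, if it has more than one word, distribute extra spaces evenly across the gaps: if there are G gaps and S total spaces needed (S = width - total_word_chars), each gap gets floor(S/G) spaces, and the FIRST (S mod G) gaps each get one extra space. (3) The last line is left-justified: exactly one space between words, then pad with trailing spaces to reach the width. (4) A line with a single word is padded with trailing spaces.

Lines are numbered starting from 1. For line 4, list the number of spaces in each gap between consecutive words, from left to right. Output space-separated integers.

Answer: 5

Derivation:
Line 1: ['red', 'lightbulb'] (min_width=13, slack=2)
Line 2: ['south', 'memory'] (min_width=12, slack=3)
Line 3: ['childhood', 'box'] (min_width=13, slack=2)
Line 4: ['banana', 'slow'] (min_width=11, slack=4)
Line 5: ['mineral', 'year'] (min_width=12, slack=3)
Line 6: ['pepper'] (min_width=6, slack=9)
Line 7: ['chemistry', 'sand'] (min_width=14, slack=1)
Line 8: ['bear', 'if', 'white', 'I'] (min_width=15, slack=0)
Line 9: ['morning', 'water'] (min_width=13, slack=2)
Line 10: ['content', 'bee'] (min_width=11, slack=4)
Line 11: ['mineral', 'red'] (min_width=11, slack=4)
Line 12: ['dirty', 'morning'] (min_width=13, slack=2)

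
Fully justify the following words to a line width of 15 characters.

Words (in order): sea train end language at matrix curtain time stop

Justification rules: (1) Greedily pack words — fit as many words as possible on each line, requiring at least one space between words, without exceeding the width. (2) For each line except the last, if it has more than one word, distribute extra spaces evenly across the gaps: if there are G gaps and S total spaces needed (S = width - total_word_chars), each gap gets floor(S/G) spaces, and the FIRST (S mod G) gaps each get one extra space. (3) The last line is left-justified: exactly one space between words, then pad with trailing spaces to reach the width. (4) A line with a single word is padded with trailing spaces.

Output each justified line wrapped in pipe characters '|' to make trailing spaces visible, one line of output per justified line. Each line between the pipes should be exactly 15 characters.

Answer: |sea  train  end|
|language     at|
|matrix  curtain|
|time stop      |

Derivation:
Line 1: ['sea', 'train', 'end'] (min_width=13, slack=2)
Line 2: ['language', 'at'] (min_width=11, slack=4)
Line 3: ['matrix', 'curtain'] (min_width=14, slack=1)
Line 4: ['time', 'stop'] (min_width=9, slack=6)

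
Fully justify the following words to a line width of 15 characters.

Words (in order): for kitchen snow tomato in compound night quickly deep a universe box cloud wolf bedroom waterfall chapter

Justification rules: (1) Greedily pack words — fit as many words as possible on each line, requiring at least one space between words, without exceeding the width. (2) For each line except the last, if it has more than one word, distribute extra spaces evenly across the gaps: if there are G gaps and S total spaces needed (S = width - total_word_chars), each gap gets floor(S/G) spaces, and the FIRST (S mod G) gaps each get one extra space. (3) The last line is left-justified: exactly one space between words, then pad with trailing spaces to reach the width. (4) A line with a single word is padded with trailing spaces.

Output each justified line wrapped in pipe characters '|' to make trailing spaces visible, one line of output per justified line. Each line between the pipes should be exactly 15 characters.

Answer: |for     kitchen|
|snow  tomato in|
|compound  night|
|quickly  deep a|
|universe    box|
|cloud      wolf|
|bedroom        |
|waterfall      |
|chapter        |

Derivation:
Line 1: ['for', 'kitchen'] (min_width=11, slack=4)
Line 2: ['snow', 'tomato', 'in'] (min_width=14, slack=1)
Line 3: ['compound', 'night'] (min_width=14, slack=1)
Line 4: ['quickly', 'deep', 'a'] (min_width=14, slack=1)
Line 5: ['universe', 'box'] (min_width=12, slack=3)
Line 6: ['cloud', 'wolf'] (min_width=10, slack=5)
Line 7: ['bedroom'] (min_width=7, slack=8)
Line 8: ['waterfall'] (min_width=9, slack=6)
Line 9: ['chapter'] (min_width=7, slack=8)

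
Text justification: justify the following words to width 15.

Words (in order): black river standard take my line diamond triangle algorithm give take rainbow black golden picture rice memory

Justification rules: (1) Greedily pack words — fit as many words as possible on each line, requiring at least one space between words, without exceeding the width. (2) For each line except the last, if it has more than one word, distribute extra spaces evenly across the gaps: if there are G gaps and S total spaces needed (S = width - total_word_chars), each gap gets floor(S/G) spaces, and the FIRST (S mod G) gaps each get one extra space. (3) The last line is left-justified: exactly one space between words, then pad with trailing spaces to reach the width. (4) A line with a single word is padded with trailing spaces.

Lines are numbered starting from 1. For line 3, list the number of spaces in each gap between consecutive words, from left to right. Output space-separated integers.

Line 1: ['black', 'river'] (min_width=11, slack=4)
Line 2: ['standard', 'take'] (min_width=13, slack=2)
Line 3: ['my', 'line', 'diamond'] (min_width=15, slack=0)
Line 4: ['triangle'] (min_width=8, slack=7)
Line 5: ['algorithm', 'give'] (min_width=14, slack=1)
Line 6: ['take', 'rainbow'] (min_width=12, slack=3)
Line 7: ['black', 'golden'] (min_width=12, slack=3)
Line 8: ['picture', 'rice'] (min_width=12, slack=3)
Line 9: ['memory'] (min_width=6, slack=9)

Answer: 1 1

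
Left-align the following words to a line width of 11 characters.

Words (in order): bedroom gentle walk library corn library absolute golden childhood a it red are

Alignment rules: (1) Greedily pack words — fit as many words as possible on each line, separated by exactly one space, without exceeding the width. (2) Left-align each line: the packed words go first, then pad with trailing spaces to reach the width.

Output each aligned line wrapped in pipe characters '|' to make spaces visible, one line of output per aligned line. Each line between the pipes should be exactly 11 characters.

Answer: |bedroom    |
|gentle walk|
|library    |
|corn       |
|library    |
|absolute   |
|golden     |
|childhood a|
|it red are |

Derivation:
Line 1: ['bedroom'] (min_width=7, slack=4)
Line 2: ['gentle', 'walk'] (min_width=11, slack=0)
Line 3: ['library'] (min_width=7, slack=4)
Line 4: ['corn'] (min_width=4, slack=7)
Line 5: ['library'] (min_width=7, slack=4)
Line 6: ['absolute'] (min_width=8, slack=3)
Line 7: ['golden'] (min_width=6, slack=5)
Line 8: ['childhood', 'a'] (min_width=11, slack=0)
Line 9: ['it', 'red', 'are'] (min_width=10, slack=1)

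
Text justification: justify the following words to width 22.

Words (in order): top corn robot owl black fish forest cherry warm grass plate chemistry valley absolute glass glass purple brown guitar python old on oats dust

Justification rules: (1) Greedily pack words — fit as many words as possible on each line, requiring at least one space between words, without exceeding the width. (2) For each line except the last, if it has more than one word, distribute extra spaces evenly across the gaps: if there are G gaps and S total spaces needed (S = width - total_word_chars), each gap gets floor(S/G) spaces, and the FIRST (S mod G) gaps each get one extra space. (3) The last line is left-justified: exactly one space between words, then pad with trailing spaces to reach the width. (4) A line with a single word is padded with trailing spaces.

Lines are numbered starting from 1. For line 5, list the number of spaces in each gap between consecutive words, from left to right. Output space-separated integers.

Answer: 2 2

Derivation:
Line 1: ['top', 'corn', 'robot', 'owl'] (min_width=18, slack=4)
Line 2: ['black', 'fish', 'forest'] (min_width=17, slack=5)
Line 3: ['cherry', 'warm', 'grass'] (min_width=17, slack=5)
Line 4: ['plate', 'chemistry', 'valley'] (min_width=22, slack=0)
Line 5: ['absolute', 'glass', 'glass'] (min_width=20, slack=2)
Line 6: ['purple', 'brown', 'guitar'] (min_width=19, slack=3)
Line 7: ['python', 'old', 'on', 'oats'] (min_width=18, slack=4)
Line 8: ['dust'] (min_width=4, slack=18)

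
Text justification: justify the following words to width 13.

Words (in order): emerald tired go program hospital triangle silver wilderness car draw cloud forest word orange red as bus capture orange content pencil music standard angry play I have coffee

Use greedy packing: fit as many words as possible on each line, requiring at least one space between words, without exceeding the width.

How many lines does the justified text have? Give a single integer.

Answer: 17

Derivation:
Line 1: ['emerald', 'tired'] (min_width=13, slack=0)
Line 2: ['go', 'program'] (min_width=10, slack=3)
Line 3: ['hospital'] (min_width=8, slack=5)
Line 4: ['triangle'] (min_width=8, slack=5)
Line 5: ['silver'] (min_width=6, slack=7)
Line 6: ['wilderness'] (min_width=10, slack=3)
Line 7: ['car', 'draw'] (min_width=8, slack=5)
Line 8: ['cloud', 'forest'] (min_width=12, slack=1)
Line 9: ['word', 'orange'] (min_width=11, slack=2)
Line 10: ['red', 'as', 'bus'] (min_width=10, slack=3)
Line 11: ['capture'] (min_width=7, slack=6)
Line 12: ['orange'] (min_width=6, slack=7)
Line 13: ['content'] (min_width=7, slack=6)
Line 14: ['pencil', 'music'] (min_width=12, slack=1)
Line 15: ['standard'] (min_width=8, slack=5)
Line 16: ['angry', 'play', 'I'] (min_width=12, slack=1)
Line 17: ['have', 'coffee'] (min_width=11, slack=2)
Total lines: 17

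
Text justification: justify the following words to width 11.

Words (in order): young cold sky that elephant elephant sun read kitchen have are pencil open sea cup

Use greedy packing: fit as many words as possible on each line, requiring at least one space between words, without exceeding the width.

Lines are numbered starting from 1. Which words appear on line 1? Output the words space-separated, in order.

Line 1: ['young', 'cold'] (min_width=10, slack=1)
Line 2: ['sky', 'that'] (min_width=8, slack=3)
Line 3: ['elephant'] (min_width=8, slack=3)
Line 4: ['elephant'] (min_width=8, slack=3)
Line 5: ['sun', 'read'] (min_width=8, slack=3)
Line 6: ['kitchen'] (min_width=7, slack=4)
Line 7: ['have', 'are'] (min_width=8, slack=3)
Line 8: ['pencil', 'open'] (min_width=11, slack=0)
Line 9: ['sea', 'cup'] (min_width=7, slack=4)

Answer: young cold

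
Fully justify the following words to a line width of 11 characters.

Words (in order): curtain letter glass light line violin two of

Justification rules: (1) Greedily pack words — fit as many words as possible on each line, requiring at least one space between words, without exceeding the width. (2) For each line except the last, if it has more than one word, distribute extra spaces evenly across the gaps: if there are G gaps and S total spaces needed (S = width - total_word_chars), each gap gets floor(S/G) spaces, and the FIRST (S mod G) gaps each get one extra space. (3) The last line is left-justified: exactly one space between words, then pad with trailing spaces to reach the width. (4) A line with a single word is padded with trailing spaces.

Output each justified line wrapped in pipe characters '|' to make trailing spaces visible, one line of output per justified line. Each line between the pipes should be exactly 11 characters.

Answer: |curtain    |
|letter     |
|glass light|
|line violin|
|two of     |

Derivation:
Line 1: ['curtain'] (min_width=7, slack=4)
Line 2: ['letter'] (min_width=6, slack=5)
Line 3: ['glass', 'light'] (min_width=11, slack=0)
Line 4: ['line', 'violin'] (min_width=11, slack=0)
Line 5: ['two', 'of'] (min_width=6, slack=5)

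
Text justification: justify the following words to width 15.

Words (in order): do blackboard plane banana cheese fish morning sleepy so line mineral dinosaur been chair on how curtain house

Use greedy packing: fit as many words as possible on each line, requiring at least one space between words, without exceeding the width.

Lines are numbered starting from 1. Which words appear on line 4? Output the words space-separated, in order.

Answer: morning sleepy

Derivation:
Line 1: ['do', 'blackboard'] (min_width=13, slack=2)
Line 2: ['plane', 'banana'] (min_width=12, slack=3)
Line 3: ['cheese', 'fish'] (min_width=11, slack=4)
Line 4: ['morning', 'sleepy'] (min_width=14, slack=1)
Line 5: ['so', 'line', 'mineral'] (min_width=15, slack=0)
Line 6: ['dinosaur', 'been'] (min_width=13, slack=2)
Line 7: ['chair', 'on', 'how'] (min_width=12, slack=3)
Line 8: ['curtain', 'house'] (min_width=13, slack=2)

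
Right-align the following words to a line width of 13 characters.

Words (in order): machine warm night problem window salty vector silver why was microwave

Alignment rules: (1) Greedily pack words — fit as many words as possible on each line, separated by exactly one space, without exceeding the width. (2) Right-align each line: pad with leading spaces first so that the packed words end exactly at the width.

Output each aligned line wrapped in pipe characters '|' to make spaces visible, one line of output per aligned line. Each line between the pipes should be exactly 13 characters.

Answer: | machine warm|
|night problem|
| window salty|
|vector silver|
|      why was|
|    microwave|

Derivation:
Line 1: ['machine', 'warm'] (min_width=12, slack=1)
Line 2: ['night', 'problem'] (min_width=13, slack=0)
Line 3: ['window', 'salty'] (min_width=12, slack=1)
Line 4: ['vector', 'silver'] (min_width=13, slack=0)
Line 5: ['why', 'was'] (min_width=7, slack=6)
Line 6: ['microwave'] (min_width=9, slack=4)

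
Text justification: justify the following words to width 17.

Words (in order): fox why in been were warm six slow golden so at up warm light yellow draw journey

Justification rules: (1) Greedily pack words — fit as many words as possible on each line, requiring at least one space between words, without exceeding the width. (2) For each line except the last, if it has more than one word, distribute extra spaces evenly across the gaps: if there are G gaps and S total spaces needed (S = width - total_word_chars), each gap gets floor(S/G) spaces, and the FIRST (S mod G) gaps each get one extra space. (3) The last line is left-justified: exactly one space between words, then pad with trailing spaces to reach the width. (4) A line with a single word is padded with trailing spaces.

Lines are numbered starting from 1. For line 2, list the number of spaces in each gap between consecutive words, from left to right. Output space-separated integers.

Answer: 3 3

Derivation:
Line 1: ['fox', 'why', 'in', 'been'] (min_width=15, slack=2)
Line 2: ['were', 'warm', 'six'] (min_width=13, slack=4)
Line 3: ['slow', 'golden', 'so', 'at'] (min_width=17, slack=0)
Line 4: ['up', 'warm', 'light'] (min_width=13, slack=4)
Line 5: ['yellow', 'draw'] (min_width=11, slack=6)
Line 6: ['journey'] (min_width=7, slack=10)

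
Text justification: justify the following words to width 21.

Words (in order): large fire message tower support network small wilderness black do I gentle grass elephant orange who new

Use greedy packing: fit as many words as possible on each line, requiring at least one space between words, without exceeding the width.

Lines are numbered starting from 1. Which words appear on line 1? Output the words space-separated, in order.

Answer: large fire message

Derivation:
Line 1: ['large', 'fire', 'message'] (min_width=18, slack=3)
Line 2: ['tower', 'support', 'network'] (min_width=21, slack=0)
Line 3: ['small', 'wilderness'] (min_width=16, slack=5)
Line 4: ['black', 'do', 'I', 'gentle'] (min_width=17, slack=4)
Line 5: ['grass', 'elephant', 'orange'] (min_width=21, slack=0)
Line 6: ['who', 'new'] (min_width=7, slack=14)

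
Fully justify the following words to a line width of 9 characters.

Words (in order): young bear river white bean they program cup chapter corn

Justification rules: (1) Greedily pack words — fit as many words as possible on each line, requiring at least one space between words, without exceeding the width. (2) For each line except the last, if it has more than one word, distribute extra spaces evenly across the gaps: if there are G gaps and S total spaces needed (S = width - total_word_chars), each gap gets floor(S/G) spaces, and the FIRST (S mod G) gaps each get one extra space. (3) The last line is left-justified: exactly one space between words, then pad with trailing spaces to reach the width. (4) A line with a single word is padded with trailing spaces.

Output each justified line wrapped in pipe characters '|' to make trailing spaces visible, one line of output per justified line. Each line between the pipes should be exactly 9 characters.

Line 1: ['young'] (min_width=5, slack=4)
Line 2: ['bear'] (min_width=4, slack=5)
Line 3: ['river'] (min_width=5, slack=4)
Line 4: ['white'] (min_width=5, slack=4)
Line 5: ['bean', 'they'] (min_width=9, slack=0)
Line 6: ['program'] (min_width=7, slack=2)
Line 7: ['cup'] (min_width=3, slack=6)
Line 8: ['chapter'] (min_width=7, slack=2)
Line 9: ['corn'] (min_width=4, slack=5)

Answer: |young    |
|bear     |
|river    |
|white    |
|bean they|
|program  |
|cup      |
|chapter  |
|corn     |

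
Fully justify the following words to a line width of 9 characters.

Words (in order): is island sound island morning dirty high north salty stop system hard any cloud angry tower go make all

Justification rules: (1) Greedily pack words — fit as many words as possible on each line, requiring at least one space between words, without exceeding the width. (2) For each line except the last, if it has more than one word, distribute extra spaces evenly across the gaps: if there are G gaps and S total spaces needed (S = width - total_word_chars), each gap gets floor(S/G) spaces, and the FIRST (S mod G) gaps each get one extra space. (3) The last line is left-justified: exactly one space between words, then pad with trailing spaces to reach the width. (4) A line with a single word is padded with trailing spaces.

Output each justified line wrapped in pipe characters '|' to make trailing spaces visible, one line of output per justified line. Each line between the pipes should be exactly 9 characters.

Answer: |is island|
|sound    |
|island   |
|morning  |
|dirty    |
|high     |
|north    |
|salty    |
|stop     |
|system   |
|hard  any|
|cloud    |
|angry    |
|tower  go|
|make all |

Derivation:
Line 1: ['is', 'island'] (min_width=9, slack=0)
Line 2: ['sound'] (min_width=5, slack=4)
Line 3: ['island'] (min_width=6, slack=3)
Line 4: ['morning'] (min_width=7, slack=2)
Line 5: ['dirty'] (min_width=5, slack=4)
Line 6: ['high'] (min_width=4, slack=5)
Line 7: ['north'] (min_width=5, slack=4)
Line 8: ['salty'] (min_width=5, slack=4)
Line 9: ['stop'] (min_width=4, slack=5)
Line 10: ['system'] (min_width=6, slack=3)
Line 11: ['hard', 'any'] (min_width=8, slack=1)
Line 12: ['cloud'] (min_width=5, slack=4)
Line 13: ['angry'] (min_width=5, slack=4)
Line 14: ['tower', 'go'] (min_width=8, slack=1)
Line 15: ['make', 'all'] (min_width=8, slack=1)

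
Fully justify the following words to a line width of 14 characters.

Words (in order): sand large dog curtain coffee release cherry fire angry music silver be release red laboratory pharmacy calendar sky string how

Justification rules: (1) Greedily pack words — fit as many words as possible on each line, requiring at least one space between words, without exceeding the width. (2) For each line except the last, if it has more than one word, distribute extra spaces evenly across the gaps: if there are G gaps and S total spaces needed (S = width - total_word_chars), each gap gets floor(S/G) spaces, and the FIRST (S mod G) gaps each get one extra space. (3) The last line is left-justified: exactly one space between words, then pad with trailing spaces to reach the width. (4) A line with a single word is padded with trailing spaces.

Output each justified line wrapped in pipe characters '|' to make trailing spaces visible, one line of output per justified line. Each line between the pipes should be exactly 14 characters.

Line 1: ['sand', 'large', 'dog'] (min_width=14, slack=0)
Line 2: ['curtain', 'coffee'] (min_width=14, slack=0)
Line 3: ['release', 'cherry'] (min_width=14, slack=0)
Line 4: ['fire', 'angry'] (min_width=10, slack=4)
Line 5: ['music', 'silver'] (min_width=12, slack=2)
Line 6: ['be', 'release', 'red'] (min_width=14, slack=0)
Line 7: ['laboratory'] (min_width=10, slack=4)
Line 8: ['pharmacy'] (min_width=8, slack=6)
Line 9: ['calendar', 'sky'] (min_width=12, slack=2)
Line 10: ['string', 'how'] (min_width=10, slack=4)

Answer: |sand large dog|
|curtain coffee|
|release cherry|
|fire     angry|
|music   silver|
|be release red|
|laboratory    |
|pharmacy      |
|calendar   sky|
|string how    |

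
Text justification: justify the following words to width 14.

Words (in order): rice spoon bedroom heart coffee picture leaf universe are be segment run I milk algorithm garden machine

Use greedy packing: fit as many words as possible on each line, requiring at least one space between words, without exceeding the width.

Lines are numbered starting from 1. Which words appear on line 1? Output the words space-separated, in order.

Answer: rice spoon

Derivation:
Line 1: ['rice', 'spoon'] (min_width=10, slack=4)
Line 2: ['bedroom', 'heart'] (min_width=13, slack=1)
Line 3: ['coffee', 'picture'] (min_width=14, slack=0)
Line 4: ['leaf', 'universe'] (min_width=13, slack=1)
Line 5: ['are', 'be', 'segment'] (min_width=14, slack=0)
Line 6: ['run', 'I', 'milk'] (min_width=10, slack=4)
Line 7: ['algorithm'] (min_width=9, slack=5)
Line 8: ['garden', 'machine'] (min_width=14, slack=0)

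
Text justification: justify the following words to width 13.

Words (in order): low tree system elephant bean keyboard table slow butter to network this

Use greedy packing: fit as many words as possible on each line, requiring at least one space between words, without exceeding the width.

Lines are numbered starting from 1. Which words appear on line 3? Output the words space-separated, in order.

Answer: elephant bean

Derivation:
Line 1: ['low', 'tree'] (min_width=8, slack=5)
Line 2: ['system'] (min_width=6, slack=7)
Line 3: ['elephant', 'bean'] (min_width=13, slack=0)
Line 4: ['keyboard'] (min_width=8, slack=5)
Line 5: ['table', 'slow'] (min_width=10, slack=3)
Line 6: ['butter', 'to'] (min_width=9, slack=4)
Line 7: ['network', 'this'] (min_width=12, slack=1)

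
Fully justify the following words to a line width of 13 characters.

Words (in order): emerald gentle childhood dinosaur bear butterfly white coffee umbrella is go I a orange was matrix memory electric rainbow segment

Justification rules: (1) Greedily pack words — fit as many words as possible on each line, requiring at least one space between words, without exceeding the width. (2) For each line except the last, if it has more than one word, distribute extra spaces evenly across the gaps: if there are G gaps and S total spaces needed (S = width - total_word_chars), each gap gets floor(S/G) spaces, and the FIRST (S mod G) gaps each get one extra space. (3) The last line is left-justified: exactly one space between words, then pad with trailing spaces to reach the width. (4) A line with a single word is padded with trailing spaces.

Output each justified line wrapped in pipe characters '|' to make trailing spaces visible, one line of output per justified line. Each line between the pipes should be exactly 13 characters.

Line 1: ['emerald'] (min_width=7, slack=6)
Line 2: ['gentle'] (min_width=6, slack=7)
Line 3: ['childhood'] (min_width=9, slack=4)
Line 4: ['dinosaur', 'bear'] (min_width=13, slack=0)
Line 5: ['butterfly'] (min_width=9, slack=4)
Line 6: ['white', 'coffee'] (min_width=12, slack=1)
Line 7: ['umbrella', 'is'] (min_width=11, slack=2)
Line 8: ['go', 'I', 'a', 'orange'] (min_width=13, slack=0)
Line 9: ['was', 'matrix'] (min_width=10, slack=3)
Line 10: ['memory'] (min_width=6, slack=7)
Line 11: ['electric'] (min_width=8, slack=5)
Line 12: ['rainbow'] (min_width=7, slack=6)
Line 13: ['segment'] (min_width=7, slack=6)

Answer: |emerald      |
|gentle       |
|childhood    |
|dinosaur bear|
|butterfly    |
|white  coffee|
|umbrella   is|
|go I a orange|
|was    matrix|
|memory       |
|electric     |
|rainbow      |
|segment      |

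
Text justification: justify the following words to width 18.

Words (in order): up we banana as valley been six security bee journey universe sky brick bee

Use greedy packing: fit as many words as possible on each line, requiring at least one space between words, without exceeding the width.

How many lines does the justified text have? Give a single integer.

Answer: 5

Derivation:
Line 1: ['up', 'we', 'banana', 'as'] (min_width=15, slack=3)
Line 2: ['valley', 'been', 'six'] (min_width=15, slack=3)
Line 3: ['security', 'bee'] (min_width=12, slack=6)
Line 4: ['journey', 'universe'] (min_width=16, slack=2)
Line 5: ['sky', 'brick', 'bee'] (min_width=13, slack=5)
Total lines: 5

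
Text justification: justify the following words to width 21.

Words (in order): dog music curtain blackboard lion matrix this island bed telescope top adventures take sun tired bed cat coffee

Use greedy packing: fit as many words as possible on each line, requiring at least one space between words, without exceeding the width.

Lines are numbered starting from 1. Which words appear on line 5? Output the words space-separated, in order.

Line 1: ['dog', 'music', 'curtain'] (min_width=17, slack=4)
Line 2: ['blackboard', 'lion'] (min_width=15, slack=6)
Line 3: ['matrix', 'this', 'island'] (min_width=18, slack=3)
Line 4: ['bed', 'telescope', 'top'] (min_width=17, slack=4)
Line 5: ['adventures', 'take', 'sun'] (min_width=19, slack=2)
Line 6: ['tired', 'bed', 'cat', 'coffee'] (min_width=20, slack=1)

Answer: adventures take sun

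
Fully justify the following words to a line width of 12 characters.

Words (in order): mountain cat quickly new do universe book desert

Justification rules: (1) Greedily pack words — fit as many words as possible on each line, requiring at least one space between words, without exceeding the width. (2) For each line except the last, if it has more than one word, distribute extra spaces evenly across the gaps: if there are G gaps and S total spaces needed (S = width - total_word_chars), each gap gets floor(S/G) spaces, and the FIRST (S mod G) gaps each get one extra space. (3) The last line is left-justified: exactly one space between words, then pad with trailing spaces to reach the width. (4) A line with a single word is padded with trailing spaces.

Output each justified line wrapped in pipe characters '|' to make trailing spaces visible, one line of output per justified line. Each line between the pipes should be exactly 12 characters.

Answer: |mountain cat|
|quickly  new|
|do  universe|
|book desert |

Derivation:
Line 1: ['mountain', 'cat'] (min_width=12, slack=0)
Line 2: ['quickly', 'new'] (min_width=11, slack=1)
Line 3: ['do', 'universe'] (min_width=11, slack=1)
Line 4: ['book', 'desert'] (min_width=11, slack=1)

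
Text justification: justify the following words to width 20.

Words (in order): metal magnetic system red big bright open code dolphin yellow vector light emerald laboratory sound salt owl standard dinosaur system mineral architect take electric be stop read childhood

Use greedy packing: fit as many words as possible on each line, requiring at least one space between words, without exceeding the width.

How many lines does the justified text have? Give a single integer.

Answer: 11

Derivation:
Line 1: ['metal', 'magnetic'] (min_width=14, slack=6)
Line 2: ['system', 'red', 'big'] (min_width=14, slack=6)
Line 3: ['bright', 'open', 'code'] (min_width=16, slack=4)
Line 4: ['dolphin', 'yellow'] (min_width=14, slack=6)
Line 5: ['vector', 'light', 'emerald'] (min_width=20, slack=0)
Line 6: ['laboratory', 'sound'] (min_width=16, slack=4)
Line 7: ['salt', 'owl', 'standard'] (min_width=17, slack=3)
Line 8: ['dinosaur', 'system'] (min_width=15, slack=5)
Line 9: ['mineral', 'architect'] (min_width=17, slack=3)
Line 10: ['take', 'electric', 'be'] (min_width=16, slack=4)
Line 11: ['stop', 'read', 'childhood'] (min_width=19, slack=1)
Total lines: 11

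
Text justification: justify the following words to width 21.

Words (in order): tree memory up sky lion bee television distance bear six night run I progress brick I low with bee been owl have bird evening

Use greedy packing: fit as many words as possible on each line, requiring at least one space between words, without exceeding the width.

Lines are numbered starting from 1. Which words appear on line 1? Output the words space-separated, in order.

Answer: tree memory up sky

Derivation:
Line 1: ['tree', 'memory', 'up', 'sky'] (min_width=18, slack=3)
Line 2: ['lion', 'bee', 'television'] (min_width=19, slack=2)
Line 3: ['distance', 'bear', 'six'] (min_width=17, slack=4)
Line 4: ['night', 'run', 'I', 'progress'] (min_width=20, slack=1)
Line 5: ['brick', 'I', 'low', 'with', 'bee'] (min_width=20, slack=1)
Line 6: ['been', 'owl', 'have', 'bird'] (min_width=18, slack=3)
Line 7: ['evening'] (min_width=7, slack=14)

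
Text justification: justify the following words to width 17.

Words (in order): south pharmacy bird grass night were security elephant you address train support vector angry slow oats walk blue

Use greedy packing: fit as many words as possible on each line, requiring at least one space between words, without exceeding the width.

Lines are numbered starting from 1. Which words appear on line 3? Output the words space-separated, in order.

Line 1: ['south', 'pharmacy'] (min_width=14, slack=3)
Line 2: ['bird', 'grass', 'night'] (min_width=16, slack=1)
Line 3: ['were', 'security'] (min_width=13, slack=4)
Line 4: ['elephant', 'you'] (min_width=12, slack=5)
Line 5: ['address', 'train'] (min_width=13, slack=4)
Line 6: ['support', 'vector'] (min_width=14, slack=3)
Line 7: ['angry', 'slow', 'oats'] (min_width=15, slack=2)
Line 8: ['walk', 'blue'] (min_width=9, slack=8)

Answer: were security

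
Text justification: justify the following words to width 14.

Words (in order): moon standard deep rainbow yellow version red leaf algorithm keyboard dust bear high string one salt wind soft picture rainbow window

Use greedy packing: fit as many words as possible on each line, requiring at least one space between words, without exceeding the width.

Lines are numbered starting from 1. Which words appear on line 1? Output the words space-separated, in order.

Answer: moon standard

Derivation:
Line 1: ['moon', 'standard'] (min_width=13, slack=1)
Line 2: ['deep', 'rainbow'] (min_width=12, slack=2)
Line 3: ['yellow', 'version'] (min_width=14, slack=0)
Line 4: ['red', 'leaf'] (min_width=8, slack=6)
Line 5: ['algorithm'] (min_width=9, slack=5)
Line 6: ['keyboard', 'dust'] (min_width=13, slack=1)
Line 7: ['bear', 'high'] (min_width=9, slack=5)
Line 8: ['string', 'one'] (min_width=10, slack=4)
Line 9: ['salt', 'wind', 'soft'] (min_width=14, slack=0)
Line 10: ['picture'] (min_width=7, slack=7)
Line 11: ['rainbow', 'window'] (min_width=14, slack=0)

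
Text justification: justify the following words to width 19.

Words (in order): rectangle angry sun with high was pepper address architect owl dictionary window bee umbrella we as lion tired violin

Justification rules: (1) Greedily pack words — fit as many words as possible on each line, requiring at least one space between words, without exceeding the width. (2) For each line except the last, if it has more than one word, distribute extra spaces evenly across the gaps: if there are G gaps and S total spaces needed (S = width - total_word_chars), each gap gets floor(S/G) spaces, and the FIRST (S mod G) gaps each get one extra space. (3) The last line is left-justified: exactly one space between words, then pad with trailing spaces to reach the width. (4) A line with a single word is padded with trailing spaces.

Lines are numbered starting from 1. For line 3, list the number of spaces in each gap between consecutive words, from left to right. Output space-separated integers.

Line 1: ['rectangle', 'angry', 'sun'] (min_width=19, slack=0)
Line 2: ['with', 'high', 'was'] (min_width=13, slack=6)
Line 3: ['pepper', 'address'] (min_width=14, slack=5)
Line 4: ['architect', 'owl'] (min_width=13, slack=6)
Line 5: ['dictionary', 'window'] (min_width=17, slack=2)
Line 6: ['bee', 'umbrella', 'we', 'as'] (min_width=18, slack=1)
Line 7: ['lion', 'tired', 'violin'] (min_width=17, slack=2)

Answer: 6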